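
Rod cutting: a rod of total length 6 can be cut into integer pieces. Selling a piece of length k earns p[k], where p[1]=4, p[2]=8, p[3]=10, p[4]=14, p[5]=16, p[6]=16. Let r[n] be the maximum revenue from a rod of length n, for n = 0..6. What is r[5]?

   n    0    1    2    3    4    5    6
r[n]    0    4    8   12   16   20   24

20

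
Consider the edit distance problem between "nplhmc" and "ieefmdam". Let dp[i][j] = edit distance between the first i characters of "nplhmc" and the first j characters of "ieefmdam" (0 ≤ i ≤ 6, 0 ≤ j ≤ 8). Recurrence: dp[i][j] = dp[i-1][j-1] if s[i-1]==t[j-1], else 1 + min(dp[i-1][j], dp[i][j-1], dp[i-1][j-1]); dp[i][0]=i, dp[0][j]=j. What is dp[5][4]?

5

   ''  i  e  e  f  m  d  a  m
''  0  1  2  3  4  5  6  7  8
 n  1  1  2  3  4  5  6  7  8
 p  2  2  2  3  4  5  6  7  8
 l  3  3  3  3  4  5  6  7  8
 h  4  4  4  4  4  5  6  7  8
 m  5  5  5  5  5  4  5  6  7
 c  6  6  6  6  6  5  5  6  7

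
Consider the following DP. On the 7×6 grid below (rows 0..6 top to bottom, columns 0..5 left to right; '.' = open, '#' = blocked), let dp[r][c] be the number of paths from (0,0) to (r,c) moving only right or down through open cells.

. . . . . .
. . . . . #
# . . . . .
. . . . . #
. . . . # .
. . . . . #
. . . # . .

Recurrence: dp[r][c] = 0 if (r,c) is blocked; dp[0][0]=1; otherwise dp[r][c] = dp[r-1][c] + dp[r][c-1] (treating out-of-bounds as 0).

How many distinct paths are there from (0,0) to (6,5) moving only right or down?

r\c   0   1   2   3   4   5
  0   1   1   1   1   1   1
  1   1   2   3   4   5   0
  2   0   2   5   9  14  14
  3   0   2   7  16  30   0
  4   0   2   9  25   0   0
  5   0   2  11  36  36   0
  6   0   2  13   0  36  36

36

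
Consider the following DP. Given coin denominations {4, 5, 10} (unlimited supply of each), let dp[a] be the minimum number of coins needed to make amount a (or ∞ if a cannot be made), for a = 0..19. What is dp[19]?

3

 a  0  1  2  3  4  5  6  7  8  9 10 11 12 13 14 15 16 17 18 19
dp  0  -  -  -  1  1  -  -  2  2  1  -  3  3  2  2  4  4  3  3
(- denotes ∞ / unreachable)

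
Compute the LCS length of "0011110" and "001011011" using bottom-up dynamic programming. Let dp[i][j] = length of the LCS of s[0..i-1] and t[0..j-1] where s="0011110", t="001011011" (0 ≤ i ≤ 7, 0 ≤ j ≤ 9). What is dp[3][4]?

3

   ''  0  0  1  0  1  1  0  1  1
''  0  0  0  0  0  0  0  0  0  0
 0  0  1  1  1  1  1  1  1  1  1
 0  0  1  2  2  2  2  2  2  2  2
 1  0  1  2  3  3  3  3  3  3  3
 1  0  1  2  3  3  4  4  4  4  4
 1  0  1  2  3  3  4  5  5  5  5
 1  0  1  2  3  3  4  5  5  6  6
 0  0  1  2  3  4  4  5  6  6  6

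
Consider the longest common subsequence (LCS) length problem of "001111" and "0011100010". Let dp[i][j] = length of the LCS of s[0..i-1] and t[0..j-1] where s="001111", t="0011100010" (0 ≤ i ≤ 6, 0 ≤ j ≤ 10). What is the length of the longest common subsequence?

   ''  0  0  1  1  1  0  0  0  1  0
''  0  0  0  0  0  0  0  0  0  0  0
 0  0  1  1  1  1  1  1  1  1  1  1
 0  0  1  2  2  2  2  2  2  2  2  2
 1  0  1  2  3  3  3  3  3  3  3  3
 1  0  1  2  3  4  4  4  4  4  4  4
 1  0  1  2  3  4  5  5  5  5  5  5
 1  0  1  2  3  4  5  5  5  5  6  6

6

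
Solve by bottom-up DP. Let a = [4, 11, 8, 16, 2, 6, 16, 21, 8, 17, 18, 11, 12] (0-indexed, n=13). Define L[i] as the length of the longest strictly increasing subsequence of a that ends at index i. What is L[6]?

   i    0    1    2    3    4    5    6    7    8    9   10   11   12
a[i]    4   11    8   16    2    6   16   21    8   17   18   11   12
L[i]    1    2    2    3    1    2    3    4    3    4    5    4    5

3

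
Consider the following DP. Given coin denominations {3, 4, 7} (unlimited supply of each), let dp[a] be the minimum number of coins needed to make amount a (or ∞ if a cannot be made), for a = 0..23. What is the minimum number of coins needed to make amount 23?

5

 a  0  1  2  3  4  5  6  7  8  9 10 11 12 13 14 15 16 17 18 19 20 21 22 23
dp  0  -  -  1  1  -  2  1  2  3  2  2  3  3  2  3  4  3  3  4  4  3  4  5
(- denotes ∞ / unreachable)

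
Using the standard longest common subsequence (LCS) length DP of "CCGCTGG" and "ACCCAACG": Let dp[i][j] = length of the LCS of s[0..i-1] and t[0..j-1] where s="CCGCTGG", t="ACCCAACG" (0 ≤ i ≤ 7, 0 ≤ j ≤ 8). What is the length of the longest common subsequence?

4

   ''  A  C  C  C  A  A  C  G
''  0  0  0  0  0  0  0  0  0
 C  0  0  1  1  1  1  1  1  1
 C  0  0  1  2  2  2  2  2  2
 G  0  0  1  2  2  2  2  2  3
 C  0  0  1  2  3  3  3  3  3
 T  0  0  1  2  3  3  3  3  3
 G  0  0  1  2  3  3  3  3  4
 G  0  0  1  2  3  3  3  3  4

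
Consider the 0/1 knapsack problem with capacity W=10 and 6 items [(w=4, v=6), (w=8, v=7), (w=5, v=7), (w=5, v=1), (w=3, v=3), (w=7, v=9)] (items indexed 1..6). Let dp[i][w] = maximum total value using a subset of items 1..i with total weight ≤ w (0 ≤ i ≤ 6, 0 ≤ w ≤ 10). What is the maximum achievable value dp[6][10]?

i\w   0   1   2   3   4   5   6   7   8   9  10
  0   0   0   0   0   0   0   0   0   0   0   0
  1   0   0   0   0   6   6   6   6   6   6   6
  2   0   0   0   0   6   6   6   6   7   7   7
  3   0   0   0   0   6   7   7   7   7  13  13
  4   0   0   0   0   6   7   7   7   7  13  13
  5   0   0   0   3   6   7   7   9  10  13  13
  6   0   0   0   3   6   7   7   9  10  13  13

13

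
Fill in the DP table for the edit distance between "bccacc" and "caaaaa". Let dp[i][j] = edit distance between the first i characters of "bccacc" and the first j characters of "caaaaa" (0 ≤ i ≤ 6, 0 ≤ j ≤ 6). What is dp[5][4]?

3

   ''  c  a  a  a  a  a
''  0  1  2  3  4  5  6
 b  1  1  2  3  4  5  6
 c  2  1  2  3  4  5  6
 c  3  2  2  3  4  5  6
 a  4  3  2  2  3  4  5
 c  5  4  3  3  3  4  5
 c  6  5  4  4  4  4  5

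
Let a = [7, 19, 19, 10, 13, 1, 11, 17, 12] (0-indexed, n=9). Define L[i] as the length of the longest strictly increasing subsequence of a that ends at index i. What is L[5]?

1

   i    0    1    2    3    4    5    6    7    8
a[i]    7   19   19   10   13    1   11   17   12
L[i]    1    2    2    2    3    1    3    4    4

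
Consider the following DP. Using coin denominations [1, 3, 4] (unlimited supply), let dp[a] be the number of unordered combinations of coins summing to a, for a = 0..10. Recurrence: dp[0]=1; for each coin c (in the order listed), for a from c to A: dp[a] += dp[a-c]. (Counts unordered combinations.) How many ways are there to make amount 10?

after  coin     0     1     2     3     4     5     6     7     8     9    10
          1     1     1     1     1     1     1     1     1     1     1     1
          3     1     1     1     2     2     2     3     3     3     4     4
          4     1     1     1     2     3     3     4     5     6     7     8

8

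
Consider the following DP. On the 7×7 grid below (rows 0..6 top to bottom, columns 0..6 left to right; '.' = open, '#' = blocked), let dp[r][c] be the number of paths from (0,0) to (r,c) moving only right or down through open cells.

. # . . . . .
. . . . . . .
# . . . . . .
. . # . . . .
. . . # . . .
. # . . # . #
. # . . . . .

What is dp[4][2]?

1

r\c   0   1   2   3   4   5   6
  0   1   0   0   0   0   0   0
  1   1   1   1   1   1   1   1
  2   0   1   2   3   4   5   6
  3   0   1   0   3   7  12  18
  4   0   1   1   0   7  19  37
  5   0   0   1   1   0  19   0
  6   0   0   1   2   2  21  21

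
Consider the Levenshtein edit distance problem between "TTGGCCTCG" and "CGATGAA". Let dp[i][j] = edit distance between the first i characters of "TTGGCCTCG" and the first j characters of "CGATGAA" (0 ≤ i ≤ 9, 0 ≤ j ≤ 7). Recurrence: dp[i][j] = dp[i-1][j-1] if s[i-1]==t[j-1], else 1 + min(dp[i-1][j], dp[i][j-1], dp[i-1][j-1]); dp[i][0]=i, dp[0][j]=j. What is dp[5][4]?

4

   ''  C  G  A  T  G  A  A
''  0  1  2  3  4  5  6  7
 T  1  1  2  3  3  4  5  6
 T  2  2  2  3  3  4  5  6
 G  3  3  2  3  4  3  4  5
 G  4  4  3  3  4  4  4  5
 C  5  4  4  4  4  5  5  5
 C  6  5  5  5  5  5  6  6
 T  7  6  6  6  5  6  6  7
 C  8  7  7  7  6  6  7  7
 G  9  8  7  8  7  6  7  8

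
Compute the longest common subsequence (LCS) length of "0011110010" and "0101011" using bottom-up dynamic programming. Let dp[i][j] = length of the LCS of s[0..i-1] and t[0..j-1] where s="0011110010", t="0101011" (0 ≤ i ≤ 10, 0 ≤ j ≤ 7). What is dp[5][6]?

   ''  0  1  0  1  0  1  1
''  0  0  0  0  0  0  0  0
 0  0  1  1  1  1  1  1  1
 0  0  1  1  2  2  2  2  2
 1  0  1  2  2  3  3  3  3
 1  0  1  2  2  3  3  4  4
 1  0  1  2  2  3  3  4  5
 1  0  1  2  2  3  3  4  5
 0  0  1  2  3  3  4  4  5
 0  0  1  2  3  3  4  4  5
 1  0  1  2  3  4  4  5  5
 0  0  1  2  3  4  5  5  5

4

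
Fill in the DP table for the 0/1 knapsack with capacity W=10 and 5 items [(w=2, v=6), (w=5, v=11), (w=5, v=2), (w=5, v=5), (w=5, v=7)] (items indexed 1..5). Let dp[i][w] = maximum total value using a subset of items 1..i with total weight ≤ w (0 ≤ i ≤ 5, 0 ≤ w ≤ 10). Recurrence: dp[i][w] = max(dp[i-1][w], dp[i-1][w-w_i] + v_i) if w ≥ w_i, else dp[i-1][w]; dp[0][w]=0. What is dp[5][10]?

i\w   0   1   2   3   4   5   6   7   8   9  10
  0   0   0   0   0   0   0   0   0   0   0   0
  1   0   0   6   6   6   6   6   6   6   6   6
  2   0   0   6   6   6  11  11  17  17  17  17
  3   0   0   6   6   6  11  11  17  17  17  17
  4   0   0   6   6   6  11  11  17  17  17  17
  5   0   0   6   6   6  11  11  17  17  17  18

18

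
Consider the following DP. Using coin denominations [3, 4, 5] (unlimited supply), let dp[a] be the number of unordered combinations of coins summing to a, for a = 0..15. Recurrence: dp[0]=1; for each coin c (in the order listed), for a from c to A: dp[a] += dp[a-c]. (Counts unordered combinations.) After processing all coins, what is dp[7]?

after  coin     0     1     2     3     4     5     6     7     8     9    10    11    12    13    14    15
          3     1     0     0     1     0     0     1     0     0     1     0     0     1     0     0     1
          4     1     0     0     1     1     0     1     1     1     1     1     1     2     1     1     2
          5     1     0     0     1     1     1     1     1     2     2     2     2     3     3     3     4

1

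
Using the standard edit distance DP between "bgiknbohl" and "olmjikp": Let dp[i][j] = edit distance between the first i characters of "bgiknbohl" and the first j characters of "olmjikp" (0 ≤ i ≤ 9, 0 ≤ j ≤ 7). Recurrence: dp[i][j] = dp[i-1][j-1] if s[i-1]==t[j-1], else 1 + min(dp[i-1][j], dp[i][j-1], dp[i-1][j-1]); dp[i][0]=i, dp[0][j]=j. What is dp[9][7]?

   ''  o  l  m  j  i  k  p
''  0  1  2  3  4  5  6  7
 b  1  1  2  3  4  5  6  7
 g  2  2  2  3  4  5  6  7
 i  3  3  3  3  4  4  5  6
 k  4  4  4  4  4  5  4  5
 n  5  5  5  5  5  5  5  5
 b  6  6  6  6  6  6  6  6
 o  7  6  7  7  7  7  7  7
 h  8  7  7  8  8  8  8  8
 l  9  8  7  8  9  9  9  9

9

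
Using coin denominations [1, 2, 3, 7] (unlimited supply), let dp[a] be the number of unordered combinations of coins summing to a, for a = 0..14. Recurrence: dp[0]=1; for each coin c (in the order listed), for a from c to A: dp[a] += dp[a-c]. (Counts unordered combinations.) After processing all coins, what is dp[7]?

9

after  coin     0     1     2     3     4     5     6     7     8     9    10    11    12    13    14
          1     1     1     1     1     1     1     1     1     1     1     1     1     1     1     1
          2     1     1     2     2     3     3     4     4     5     5     6     6     7     7     8
          3     1     1     2     3     4     5     7     8    10    12    14    16    19    21    24
          7     1     1     2     3     4     5     7     9    11    14    17    20    24    28    33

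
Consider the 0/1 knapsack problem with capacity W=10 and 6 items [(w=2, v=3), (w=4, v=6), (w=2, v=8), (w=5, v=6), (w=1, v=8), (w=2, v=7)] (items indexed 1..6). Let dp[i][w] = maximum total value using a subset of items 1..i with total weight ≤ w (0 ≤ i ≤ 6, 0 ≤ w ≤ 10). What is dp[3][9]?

i\w   0   1   2   3   4   5   6   7   8   9  10
  0   0   0   0   0   0   0   0   0   0   0   0
  1   0   0   3   3   3   3   3   3   3   3   3
  2   0   0   3   3   6   6   9   9   9   9   9
  3   0   0   8   8  11  11  14  14  17  17  17
  4   0   0   8   8  11  11  14  14  17  17  17
  5   0   8   8  16  16  19  19  22  22  25  25
  6   0   8   8  16  16  23  23  26  26  29  29

17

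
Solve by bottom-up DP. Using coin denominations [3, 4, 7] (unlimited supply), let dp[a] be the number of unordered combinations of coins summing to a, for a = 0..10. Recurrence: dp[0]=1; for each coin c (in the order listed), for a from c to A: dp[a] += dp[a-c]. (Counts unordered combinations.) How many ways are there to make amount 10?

after  coin     0     1     2     3     4     5     6     7     8     9    10
          3     1     0     0     1     0     0     1     0     0     1     0
          4     1     0     0     1     1     0     1     1     1     1     1
          7     1     0     0     1     1     0     1     2     1     1     2

2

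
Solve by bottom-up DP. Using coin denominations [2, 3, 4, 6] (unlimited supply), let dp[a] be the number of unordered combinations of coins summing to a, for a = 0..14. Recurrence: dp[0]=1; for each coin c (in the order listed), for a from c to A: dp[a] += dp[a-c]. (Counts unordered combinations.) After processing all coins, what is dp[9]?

4

after  coin     0     1     2     3     4     5     6     7     8     9    10    11    12    13    14
          2     1     0     1     0     1     0     1     0     1     0     1     0     1     0     1
          3     1     0     1     1     1     1     2     1     2     2     2     2     3     2     3
          4     1     0     1     1     2     1     3     2     4     3     5     4     7     5     8
          6     1     0     1     1     2     1     4     2     5     4     7     5    11     7    13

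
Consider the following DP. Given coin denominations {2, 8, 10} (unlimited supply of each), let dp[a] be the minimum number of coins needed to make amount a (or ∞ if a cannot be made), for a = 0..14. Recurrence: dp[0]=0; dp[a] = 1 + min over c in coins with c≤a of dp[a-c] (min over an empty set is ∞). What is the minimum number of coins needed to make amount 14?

 a  0  1  2  3  4  5  6  7  8  9 10 11 12 13 14
dp  0  -  1  -  2  -  3  -  1  -  1  -  2  -  3
(- denotes ∞ / unreachable)

3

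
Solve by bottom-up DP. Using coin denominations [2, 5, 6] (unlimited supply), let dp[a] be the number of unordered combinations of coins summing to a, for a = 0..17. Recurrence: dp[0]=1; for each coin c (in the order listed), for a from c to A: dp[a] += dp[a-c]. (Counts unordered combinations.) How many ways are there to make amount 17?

after  coin     0     1     2     3     4     5     6     7     8     9    10    11    12    13    14    15    16    17
          2     1     0     1     0     1     0     1     0     1     0     1     0     1     0     1     0     1     0
          5     1     0     1     0     1     1     1     1     1     1     2     1     2     1     2     2     2     2
          6     1     0     1     0     1     1     2     1     2     1     3     2     4     2     4     3     5     4

4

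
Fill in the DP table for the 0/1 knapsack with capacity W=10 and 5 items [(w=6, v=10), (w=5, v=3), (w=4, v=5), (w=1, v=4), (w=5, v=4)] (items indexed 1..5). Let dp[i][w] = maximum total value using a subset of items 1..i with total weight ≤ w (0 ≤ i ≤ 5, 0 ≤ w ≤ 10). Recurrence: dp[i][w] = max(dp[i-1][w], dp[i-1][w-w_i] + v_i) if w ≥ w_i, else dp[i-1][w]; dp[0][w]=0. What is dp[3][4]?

i\w   0   1   2   3   4   5   6   7   8   9  10
  0   0   0   0   0   0   0   0   0   0   0   0
  1   0   0   0   0   0   0  10  10  10  10  10
  2   0   0   0   0   0   3  10  10  10  10  10
  3   0   0   0   0   5   5  10  10  10  10  15
  4   0   4   4   4   5   9  10  14  14  14  15
  5   0   4   4   4   5   9  10  14  14  14  15

5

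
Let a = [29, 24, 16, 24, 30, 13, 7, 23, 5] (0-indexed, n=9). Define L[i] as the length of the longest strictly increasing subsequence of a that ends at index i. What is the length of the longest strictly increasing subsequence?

   i    0    1    2    3    4    5    6    7    8
a[i]   29   24   16   24   30   13    7   23    5
L[i]    1    1    1    2    3    1    1    2    1

3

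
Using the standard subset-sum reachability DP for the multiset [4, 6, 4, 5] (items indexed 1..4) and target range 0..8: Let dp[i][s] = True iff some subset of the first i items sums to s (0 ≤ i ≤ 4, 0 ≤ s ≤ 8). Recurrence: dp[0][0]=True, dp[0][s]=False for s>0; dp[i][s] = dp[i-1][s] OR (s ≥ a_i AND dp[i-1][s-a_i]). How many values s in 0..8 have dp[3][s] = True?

i\s   0   1   2   3   4   5   6   7   8
  0   T   F   F   F   F   F   F   F   F
  1   T   F   F   F   T   F   F   F   F
  2   T   F   F   F   T   F   T   F   F
  3   T   F   F   F   T   F   T   F   T
  4   T   F   F   F   T   T   T   F   T

4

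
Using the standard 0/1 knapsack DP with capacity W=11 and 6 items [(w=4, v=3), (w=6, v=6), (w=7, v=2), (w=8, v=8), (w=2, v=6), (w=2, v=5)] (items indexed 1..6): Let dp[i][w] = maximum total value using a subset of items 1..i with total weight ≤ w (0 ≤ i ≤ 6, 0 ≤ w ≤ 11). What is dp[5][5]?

i\w   0   1   2   3   4   5   6   7   8   9  10  11
  0   0   0   0   0   0   0   0   0   0   0   0   0
  1   0   0   0   0   3   3   3   3   3   3   3   3
  2   0   0   0   0   3   3   6   6   6   6   9   9
  3   0   0   0   0   3   3   6   6   6   6   9   9
  4   0   0   0   0   3   3   6   6   8   8   9   9
  5   0   0   6   6   6   6   9   9  12  12  14  14
  6   0   0   6   6  11  11  11  11  14  14  17  17

6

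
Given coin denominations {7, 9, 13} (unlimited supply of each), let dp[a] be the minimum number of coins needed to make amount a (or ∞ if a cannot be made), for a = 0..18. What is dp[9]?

1

 a  0  1  2  3  4  5  6  7  8  9 10 11 12 13 14 15 16 17 18
dp  0  -  -  -  -  -  -  1  -  1  -  -  -  1  2  -  2  -  2
(- denotes ∞ / unreachable)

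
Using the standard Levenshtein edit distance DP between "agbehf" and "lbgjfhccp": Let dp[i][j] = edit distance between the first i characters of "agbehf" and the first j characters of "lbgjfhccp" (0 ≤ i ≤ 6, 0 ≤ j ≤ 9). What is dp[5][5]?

5

   ''  l  b  g  j  f  h  c  c  p
''  0  1  2  3  4  5  6  7  8  9
 a  1  1  2  3  4  5  6  7  8  9
 g  2  2  2  2  3  4  5  6  7  8
 b  3  3  2  3  3  4  5  6  7  8
 e  4  4  3  3  4  4  5  6  7  8
 h  5  5  4  4  4  5  4  5  6  7
 f  6  6  5  5  5  4  5  5  6  7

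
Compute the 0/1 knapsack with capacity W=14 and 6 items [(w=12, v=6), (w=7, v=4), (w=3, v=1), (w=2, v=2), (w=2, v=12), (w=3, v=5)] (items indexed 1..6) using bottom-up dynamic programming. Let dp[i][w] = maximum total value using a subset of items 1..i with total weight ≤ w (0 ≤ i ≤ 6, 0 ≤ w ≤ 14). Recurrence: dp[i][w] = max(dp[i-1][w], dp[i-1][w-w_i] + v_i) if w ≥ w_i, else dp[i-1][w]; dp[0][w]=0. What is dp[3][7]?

i\w   0   1   2   3   4   5   6   7   8   9  10  11  12  13  14
  0   0   0   0   0   0   0   0   0   0   0   0   0   0   0   0
  1   0   0   0   0   0   0   0   0   0   0   0   0   6   6   6
  2   0   0   0   0   0   0   0   4   4   4   4   4   6   6   6
  3   0   0   0   1   1   1   1   4   4   4   5   5   6   6   6
  4   0   0   2   2   2   3   3   4   4   6   6   6   7   7   8
  5   0   0  12  12  14  14  14  15  15  16  16  18  18  18  19
  6   0   0  12  12  14  17  17  19  19  19  20  20  21  21  23

4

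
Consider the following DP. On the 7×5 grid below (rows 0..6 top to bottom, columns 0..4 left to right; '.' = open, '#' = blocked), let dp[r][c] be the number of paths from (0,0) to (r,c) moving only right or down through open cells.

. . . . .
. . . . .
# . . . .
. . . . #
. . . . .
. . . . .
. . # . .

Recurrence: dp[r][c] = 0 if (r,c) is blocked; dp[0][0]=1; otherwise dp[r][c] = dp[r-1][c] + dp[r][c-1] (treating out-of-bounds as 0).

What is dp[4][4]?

25

r\c   0   1   2   3   4
  0   1   1   1   1   1
  1   1   2   3   4   5
  2   0   2   5   9  14
  3   0   2   7  16   0
  4   0   2   9  25  25
  5   0   2  11  36  61
  6   0   2   0  36  97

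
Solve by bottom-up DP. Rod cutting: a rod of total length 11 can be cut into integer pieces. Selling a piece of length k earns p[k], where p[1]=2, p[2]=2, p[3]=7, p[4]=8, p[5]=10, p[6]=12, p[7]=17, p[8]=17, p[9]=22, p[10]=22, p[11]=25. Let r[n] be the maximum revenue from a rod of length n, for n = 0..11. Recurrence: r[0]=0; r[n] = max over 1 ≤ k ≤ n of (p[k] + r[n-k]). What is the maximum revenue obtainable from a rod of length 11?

   n    0    1    2    3    4    5    6    7    8    9   10   11
r[n]    0    2    4    7    9   11   14   17   19   22   24   26

26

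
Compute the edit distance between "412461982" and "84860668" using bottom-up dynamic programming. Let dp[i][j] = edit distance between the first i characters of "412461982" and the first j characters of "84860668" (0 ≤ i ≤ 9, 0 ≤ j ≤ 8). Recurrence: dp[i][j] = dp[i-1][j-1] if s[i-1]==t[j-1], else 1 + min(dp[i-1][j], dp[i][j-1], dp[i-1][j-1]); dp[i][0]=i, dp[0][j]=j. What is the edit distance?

   ''  8  4  8  6  0  6  6  8
''  0  1  2  3  4  5  6  7  8
 4  1  1  1  2  3  4  5  6  7
 1  2  2  2  2  3  4  5  6  7
 2  3  3  3  3  3  4  5  6  7
 4  4  4  3  4  4  4  5  6  7
 6  5  5  4  4  4  5  4  5  6
 1  6  6  5  5  5  5  5  5  6
 9  7  7  6  6  6  6  6  6  6
 8  8  7  7  6  7  7  7  7  6
 2  9  8  8  7  7  8  8  8  7

7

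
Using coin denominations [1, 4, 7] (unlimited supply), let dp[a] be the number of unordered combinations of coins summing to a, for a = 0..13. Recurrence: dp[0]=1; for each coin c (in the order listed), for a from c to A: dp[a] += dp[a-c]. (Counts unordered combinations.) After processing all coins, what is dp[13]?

6

after  coin     0     1     2     3     4     5     6     7     8     9    10    11    12    13
          1     1     1     1     1     1     1     1     1     1     1     1     1     1     1
          4     1     1     1     1     2     2     2     2     3     3     3     3     4     4
          7     1     1     1     1     2     2     2     3     4     4     4     5     6     6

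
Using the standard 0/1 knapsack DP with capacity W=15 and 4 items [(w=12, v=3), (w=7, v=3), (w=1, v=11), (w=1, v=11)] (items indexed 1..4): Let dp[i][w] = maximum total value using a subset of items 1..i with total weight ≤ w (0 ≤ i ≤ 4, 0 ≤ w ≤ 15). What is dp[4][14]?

i\w   0   1   2   3   4   5   6   7   8   9  10  11  12  13  14  15
  0   0   0   0   0   0   0   0   0   0   0   0   0   0   0   0   0
  1   0   0   0   0   0   0   0   0   0   0   0   0   3   3   3   3
  2   0   0   0   0   0   0   0   3   3   3   3   3   3   3   3   3
  3   0  11  11  11  11  11  11  11  14  14  14  14  14  14  14  14
  4   0  11  22  22  22  22  22  22  22  25  25  25  25  25  25  25

25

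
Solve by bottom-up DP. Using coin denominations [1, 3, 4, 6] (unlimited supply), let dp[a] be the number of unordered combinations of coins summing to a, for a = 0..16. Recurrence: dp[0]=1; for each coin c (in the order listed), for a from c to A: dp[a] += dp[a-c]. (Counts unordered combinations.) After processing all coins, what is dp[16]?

28

after  coin     0     1     2     3     4     5     6     7     8     9    10    11    12    13    14    15    16
          1     1     1     1     1     1     1     1     1     1     1     1     1     1     1     1     1     1
          3     1     1     1     2     2     2     3     3     3     4     4     4     5     5     5     6     6
          4     1     1     1     2     3     3     4     5     6     7     8     9    11    12    13    15    17
          6     1     1     1     2     3     3     5     6     7     9    11    12    16    18    20    24    28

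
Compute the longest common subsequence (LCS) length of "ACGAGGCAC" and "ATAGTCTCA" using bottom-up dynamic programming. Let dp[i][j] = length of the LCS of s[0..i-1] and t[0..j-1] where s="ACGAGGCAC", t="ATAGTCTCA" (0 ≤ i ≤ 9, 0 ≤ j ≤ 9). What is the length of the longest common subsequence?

   ''  A  T  A  G  T  C  T  C  A
''  0  0  0  0  0  0  0  0  0  0
 A  0  1  1  1  1  1  1  1  1  1
 C  0  1  1  1  1  1  2  2  2  2
 G  0  1  1  1  2  2  2  2  2  2
 A  0  1  1  2  2  2  2  2  2  3
 G  0  1  1  2  3  3  3  3  3  3
 G  0  1  1  2  3  3  3  3  3  3
 C  0  1  1  2  3  3  4  4  4  4
 A  0  1  1  2  3  3  4  4  4  5
 C  0  1  1  2  3  3  4  4  5  5

5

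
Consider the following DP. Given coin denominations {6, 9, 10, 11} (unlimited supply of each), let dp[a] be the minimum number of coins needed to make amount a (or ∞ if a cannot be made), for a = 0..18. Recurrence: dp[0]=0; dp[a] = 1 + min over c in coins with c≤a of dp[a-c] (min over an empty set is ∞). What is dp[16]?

2

 a  0  1  2  3  4  5  6  7  8  9 10 11 12 13 14 15 16 17 18
dp  0  -  -  -  -  -  1  -  -  1  1  1  2  -  -  2  2  2  2
(- denotes ∞ / unreachable)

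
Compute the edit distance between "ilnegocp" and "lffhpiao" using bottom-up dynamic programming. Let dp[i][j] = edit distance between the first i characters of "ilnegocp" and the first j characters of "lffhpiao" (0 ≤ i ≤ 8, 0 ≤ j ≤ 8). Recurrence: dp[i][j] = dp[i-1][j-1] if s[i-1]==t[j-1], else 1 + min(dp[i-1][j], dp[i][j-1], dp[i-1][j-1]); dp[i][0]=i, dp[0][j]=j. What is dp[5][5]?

   ''  l  f  f  h  p  i  a  o
''  0  1  2  3  4  5  6  7  8
 i  1  1  2  3  4  5  5  6  7
 l  2  1  2  3  4  5  6  6  7
 n  3  2  2  3  4  5  6  7  7
 e  4  3  3  3  4  5  6  7  8
 g  5  4  4  4  4  5  6  7  8
 o  6  5  5  5  5  5  6  7  7
 c  7  6  6  6  6  6  6  7  8
 p  8  7  7  7  7  6  7  7  8

5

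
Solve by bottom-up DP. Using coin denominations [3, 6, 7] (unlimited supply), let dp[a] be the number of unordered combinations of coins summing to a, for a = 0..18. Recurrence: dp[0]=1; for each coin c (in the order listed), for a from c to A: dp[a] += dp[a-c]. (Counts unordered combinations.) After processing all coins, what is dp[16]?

after  coin     0     1     2     3     4     5     6     7     8     9    10    11    12    13    14    15    16    17    18
          3     1     0     0     1     0     0     1     0     0     1     0     0     1     0     0     1     0     0     1
          6     1     0     0     1     0     0     2     0     0     2     0     0     3     0     0     3     0     0     4
          7     1     0     0     1     0     0     2     1     0     2     1     0     3     2     1     3     2     1     4

2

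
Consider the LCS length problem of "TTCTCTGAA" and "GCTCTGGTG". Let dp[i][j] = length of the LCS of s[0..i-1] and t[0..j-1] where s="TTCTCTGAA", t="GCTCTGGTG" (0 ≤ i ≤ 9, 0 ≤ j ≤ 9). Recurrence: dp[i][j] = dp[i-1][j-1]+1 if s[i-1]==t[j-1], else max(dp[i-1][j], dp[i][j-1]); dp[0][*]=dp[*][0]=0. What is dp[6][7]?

   ''  G  C  T  C  T  G  G  T  G
''  0  0  0  0  0  0  0  0  0  0
 T  0  0  0  1  1  1  1  1  1  1
 T  0  0  0  1  1  2  2  2  2  2
 C  0  0  1  1  2  2  2  2  2  2
 T  0  0  1  2  2  3  3  3  3  3
 C  0  0  1  2  3  3  3  3  3  3
 T  0  0  1  2  3  4  4  4  4  4
 G  0  1  1  2  3  4  5  5  5  5
 A  0  1  1  2  3  4  5  5  5  5
 A  0  1  1  2  3  4  5  5  5  5

4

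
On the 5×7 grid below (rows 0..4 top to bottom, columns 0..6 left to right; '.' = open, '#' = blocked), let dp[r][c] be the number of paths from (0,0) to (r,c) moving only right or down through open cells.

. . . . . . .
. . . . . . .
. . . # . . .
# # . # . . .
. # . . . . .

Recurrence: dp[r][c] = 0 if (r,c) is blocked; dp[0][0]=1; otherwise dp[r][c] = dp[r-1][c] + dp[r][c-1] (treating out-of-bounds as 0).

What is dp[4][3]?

r\c   0   1   2   3   4   5   6
  0   1   1   1   1   1   1   1
  1   1   2   3   4   5   6   7
  2   1   3   6   0   5  11  18
  3   0   0   6   0   5  16  34
  4   0   0   6   6  11  27  61

6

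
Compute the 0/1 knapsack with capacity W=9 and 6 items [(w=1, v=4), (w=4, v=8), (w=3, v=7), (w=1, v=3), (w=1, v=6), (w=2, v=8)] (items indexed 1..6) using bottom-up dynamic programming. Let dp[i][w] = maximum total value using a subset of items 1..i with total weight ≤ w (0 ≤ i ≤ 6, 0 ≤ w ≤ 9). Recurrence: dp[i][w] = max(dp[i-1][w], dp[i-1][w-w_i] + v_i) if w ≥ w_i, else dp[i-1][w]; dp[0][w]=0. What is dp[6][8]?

i\w   0   1   2   3   4   5   6   7   8   9
  0   0   0   0   0   0   0   0   0   0   0
  1   0   4   4   4   4   4   4   4   4   4
  2   0   4   4   4   8  12  12  12  12  12
  3   0   4   4   7  11  12  12  15  19  19
  4   0   4   7   7  11  14  15  15  19  22
  5   0   6  10  13  13  17  20  21  21  25
  6   0   6  10  14  18  21  21  25  28  29

28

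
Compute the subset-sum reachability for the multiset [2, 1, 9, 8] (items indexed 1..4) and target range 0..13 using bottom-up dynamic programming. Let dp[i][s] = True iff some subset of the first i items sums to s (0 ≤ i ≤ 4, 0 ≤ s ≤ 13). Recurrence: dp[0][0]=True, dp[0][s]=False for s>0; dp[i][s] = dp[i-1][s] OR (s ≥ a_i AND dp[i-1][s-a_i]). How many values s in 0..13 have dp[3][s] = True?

8

i\s   0   1   2   3   4   5   6   7   8   9  10  11  12  13
  0   T   F   F   F   F   F   F   F   F   F   F   F   F   F
  1   T   F   T   F   F   F   F   F   F   F   F   F   F   F
  2   T   T   T   T   F   F   F   F   F   F   F   F   F   F
  3   T   T   T   T   F   F   F   F   F   T   T   T   T   F
  4   T   T   T   T   F   F   F   F   T   T   T   T   T   F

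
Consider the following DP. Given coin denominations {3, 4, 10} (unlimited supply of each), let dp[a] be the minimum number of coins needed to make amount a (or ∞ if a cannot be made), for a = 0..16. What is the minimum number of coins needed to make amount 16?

3

 a  0  1  2  3  4  5  6  7  8  9 10 11 12 13 14 15 16
dp  0  -  -  1  1  -  2  2  2  3  1  3  3  2  2  4  3
(- denotes ∞ / unreachable)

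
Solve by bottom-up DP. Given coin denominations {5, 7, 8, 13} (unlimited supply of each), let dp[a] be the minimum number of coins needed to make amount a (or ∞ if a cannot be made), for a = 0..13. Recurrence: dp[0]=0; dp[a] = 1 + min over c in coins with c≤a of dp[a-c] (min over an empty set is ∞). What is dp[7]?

1

 a  0  1  2  3  4  5  6  7  8  9 10 11 12 13
dp  0  -  -  -  -  1  -  1  1  -  2  -  2  1
(- denotes ∞ / unreachable)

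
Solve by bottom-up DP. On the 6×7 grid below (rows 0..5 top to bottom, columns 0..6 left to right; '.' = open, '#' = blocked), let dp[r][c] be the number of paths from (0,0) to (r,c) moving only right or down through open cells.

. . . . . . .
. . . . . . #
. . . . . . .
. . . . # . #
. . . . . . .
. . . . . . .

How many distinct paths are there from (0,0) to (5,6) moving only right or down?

203

r\c   0   1   2   3   4   5   6
  0   1   1   1   1   1   1   1
  1   1   2   3   4   5   6   0
  2   1   3   6  10  15  21  21
  3   1   4  10  20   0  21   0
  4   1   5  15  35  35  56  56
  5   1   6  21  56  91 147 203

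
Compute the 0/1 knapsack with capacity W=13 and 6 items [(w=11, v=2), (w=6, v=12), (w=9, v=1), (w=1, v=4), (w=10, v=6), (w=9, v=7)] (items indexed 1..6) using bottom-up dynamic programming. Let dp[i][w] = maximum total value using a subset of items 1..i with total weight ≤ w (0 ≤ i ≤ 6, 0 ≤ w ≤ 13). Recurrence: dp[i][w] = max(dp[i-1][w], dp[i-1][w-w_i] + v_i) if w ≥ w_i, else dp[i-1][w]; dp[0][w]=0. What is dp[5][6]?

i\w   0   1   2   3   4   5   6   7   8   9  10  11  12  13
  0   0   0   0   0   0   0   0   0   0   0   0   0   0   0
  1   0   0   0   0   0   0   0   0   0   0   0   2   2   2
  2   0   0   0   0   0   0  12  12  12  12  12  12  12  12
  3   0   0   0   0   0   0  12  12  12  12  12  12  12  12
  4   0   4   4   4   4   4  12  16  16  16  16  16  16  16
  5   0   4   4   4   4   4  12  16  16  16  16  16  16  16
  6   0   4   4   4   4   4  12  16  16  16  16  16  16  16

12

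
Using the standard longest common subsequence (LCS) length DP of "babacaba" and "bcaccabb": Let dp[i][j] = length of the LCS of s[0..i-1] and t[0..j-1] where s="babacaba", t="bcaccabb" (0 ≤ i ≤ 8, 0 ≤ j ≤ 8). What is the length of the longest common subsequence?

5

   ''  b  c  a  c  c  a  b  b
''  0  0  0  0  0  0  0  0  0
 b  0  1  1  1  1  1  1  1  1
 a  0  1  1  2  2  2  2  2  2
 b  0  1  1  2  2  2  2  3  3
 a  0  1  1  2  2  2  3  3  3
 c  0  1  2  2  3  3  3  3  3
 a  0  1  2  3  3  3  4  4  4
 b  0  1  2  3  3  3  4  5  5
 a  0  1  2  3  3  3  4  5  5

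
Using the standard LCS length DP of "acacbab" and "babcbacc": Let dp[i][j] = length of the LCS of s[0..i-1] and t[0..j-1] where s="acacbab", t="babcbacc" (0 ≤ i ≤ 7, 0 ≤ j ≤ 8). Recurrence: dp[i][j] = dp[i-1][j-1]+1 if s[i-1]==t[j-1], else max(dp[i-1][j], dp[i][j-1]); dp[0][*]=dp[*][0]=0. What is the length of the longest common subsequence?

   ''  b  a  b  c  b  a  c  c
''  0  0  0  0  0  0  0  0  0
 a  0  0  1  1  1  1  1  1  1
 c  0  0  1  1  2  2  2  2  2
 a  0  0  1  1  2  2  3  3  3
 c  0  0  1  1  2  2  3  4  4
 b  0  1  1  2  2  3  3  4  4
 a  0  1  2  2  2  3  4  4  4
 b  0  1  2  3  3  3  4  4  4

4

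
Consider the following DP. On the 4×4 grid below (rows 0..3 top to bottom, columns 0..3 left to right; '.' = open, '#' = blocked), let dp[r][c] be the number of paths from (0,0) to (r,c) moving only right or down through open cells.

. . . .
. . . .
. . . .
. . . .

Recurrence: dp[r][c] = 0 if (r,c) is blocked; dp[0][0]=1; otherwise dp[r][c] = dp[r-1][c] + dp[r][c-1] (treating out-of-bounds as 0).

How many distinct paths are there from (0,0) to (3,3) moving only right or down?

r\c   0   1   2   3
  0   1   1   1   1
  1   1   2   3   4
  2   1   3   6  10
  3   1   4  10  20

20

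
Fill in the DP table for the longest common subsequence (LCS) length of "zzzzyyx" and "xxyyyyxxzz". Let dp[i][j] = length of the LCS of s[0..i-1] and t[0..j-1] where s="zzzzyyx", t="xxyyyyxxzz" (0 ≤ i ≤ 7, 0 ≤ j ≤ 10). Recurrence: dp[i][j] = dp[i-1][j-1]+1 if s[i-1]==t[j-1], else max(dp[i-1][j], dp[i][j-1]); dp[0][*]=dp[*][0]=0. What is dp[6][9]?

   ''  x  x  y  y  y  y  x  x  z  z
''  0  0  0  0  0  0  0  0  0  0  0
 z  0  0  0  0  0  0  0  0  0  1  1
 z  0  0  0  0  0  0  0  0  0  1  2
 z  0  0  0  0  0  0  0  0  0  1  2
 z  0  0  0  0  0  0  0  0  0  1  2
 y  0  0  0  1  1  1  1  1  1  1  2
 y  0  0  0  1  2  2  2  2  2  2  2
 x  0  1  1  1  2  2  2  3  3  3  3

2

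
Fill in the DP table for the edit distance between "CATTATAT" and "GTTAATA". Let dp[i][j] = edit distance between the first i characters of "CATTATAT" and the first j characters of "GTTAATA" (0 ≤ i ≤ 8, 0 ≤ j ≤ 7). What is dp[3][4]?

3

   ''  G  T  T  A  A  T  A
''  0  1  2  3  4  5  6  7
 C  1  1  2  3  4  5  6  7
 A  2  2  2  3  3  4  5  6
 T  3  3  2  2  3  4  4  5
 T  4  4  3  2  3  4  4  5
 A  5  5  4  3  2  3  4  4
 T  6  6  5  4  3  3  3  4
 A  7  7  6  5  4  3  4  3
 T  8  8  7  6  5  4  3  4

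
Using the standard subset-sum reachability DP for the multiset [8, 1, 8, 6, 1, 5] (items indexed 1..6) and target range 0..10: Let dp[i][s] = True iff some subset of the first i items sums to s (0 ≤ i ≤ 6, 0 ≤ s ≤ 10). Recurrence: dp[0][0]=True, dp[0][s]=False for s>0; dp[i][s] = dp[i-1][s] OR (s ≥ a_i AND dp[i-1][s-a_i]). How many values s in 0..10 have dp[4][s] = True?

6

i\s   0   1   2   3   4   5   6   7   8   9  10
  0   T   F   F   F   F   F   F   F   F   F   F
  1   T   F   F   F   F   F   F   F   T   F   F
  2   T   T   F   F   F   F   F   F   T   T   F
  3   T   T   F   F   F   F   F   F   T   T   F
  4   T   T   F   F   F   F   T   T   T   T   F
  5   T   T   T   F   F   F   T   T   T   T   T
  6   T   T   T   F   F   T   T   T   T   T   T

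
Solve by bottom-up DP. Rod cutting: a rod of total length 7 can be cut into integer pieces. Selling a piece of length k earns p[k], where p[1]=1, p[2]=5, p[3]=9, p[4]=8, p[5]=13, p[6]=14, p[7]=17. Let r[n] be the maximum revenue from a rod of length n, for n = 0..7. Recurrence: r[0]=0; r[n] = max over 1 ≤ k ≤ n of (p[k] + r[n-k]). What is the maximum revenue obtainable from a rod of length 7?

19

   n    0    1    2    3    4    5    6    7
r[n]    0    1    5    9   10   14   18   19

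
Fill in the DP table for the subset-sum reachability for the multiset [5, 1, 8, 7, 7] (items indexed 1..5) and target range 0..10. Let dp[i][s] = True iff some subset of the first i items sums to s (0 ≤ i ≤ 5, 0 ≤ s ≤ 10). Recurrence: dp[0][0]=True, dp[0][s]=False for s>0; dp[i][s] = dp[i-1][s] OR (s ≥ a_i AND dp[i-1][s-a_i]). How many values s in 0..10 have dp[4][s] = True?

7

i\s   0   1   2   3   4   5   6   7   8   9  10
  0   T   F   F   F   F   F   F   F   F   F   F
  1   T   F   F   F   F   T   F   F   F   F   F
  2   T   T   F   F   F   T   T   F   F   F   F
  3   T   T   F   F   F   T   T   F   T   T   F
  4   T   T   F   F   F   T   T   T   T   T   F
  5   T   T   F   F   F   T   T   T   T   T   F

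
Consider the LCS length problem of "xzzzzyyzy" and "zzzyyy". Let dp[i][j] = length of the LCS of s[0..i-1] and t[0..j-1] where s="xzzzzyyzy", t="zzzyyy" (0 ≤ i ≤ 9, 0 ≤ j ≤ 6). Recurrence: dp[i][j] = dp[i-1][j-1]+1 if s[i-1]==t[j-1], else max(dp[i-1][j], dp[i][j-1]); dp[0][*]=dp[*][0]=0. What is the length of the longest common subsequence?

6

   ''  z  z  z  y  y  y
''  0  0  0  0  0  0  0
 x  0  0  0  0  0  0  0
 z  0  1  1  1  1  1  1
 z  0  1  2  2  2  2  2
 z  0  1  2  3  3  3  3
 z  0  1  2  3  3  3  3
 y  0  1  2  3  4  4  4
 y  0  1  2  3  4  5  5
 z  0  1  2  3  4  5  5
 y  0  1  2  3  4  5  6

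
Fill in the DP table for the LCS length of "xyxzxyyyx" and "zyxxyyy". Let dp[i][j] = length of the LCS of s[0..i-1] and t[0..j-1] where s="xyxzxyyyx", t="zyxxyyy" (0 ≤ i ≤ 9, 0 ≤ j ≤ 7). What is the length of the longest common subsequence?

6

   ''  z  y  x  x  y  y  y
''  0  0  0  0  0  0  0  0
 x  0  0  0  1  1  1  1  1
 y  0  0  1  1  1  2  2  2
 x  0  0  1  2  2  2  2  2
 z  0  1  1  2  2  2  2  2
 x  0  1  1  2  3  3  3  3
 y  0  1  2  2  3  4  4  4
 y  0  1  2  2  3  4  5  5
 y  0  1  2  2  3  4  5  6
 x  0  1  2  3  3  4  5  6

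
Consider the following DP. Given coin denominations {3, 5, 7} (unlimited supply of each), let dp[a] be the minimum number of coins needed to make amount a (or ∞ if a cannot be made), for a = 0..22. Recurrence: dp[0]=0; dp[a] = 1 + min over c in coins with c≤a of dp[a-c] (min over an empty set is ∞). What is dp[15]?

 a  0  1  2  3  4  5  6  7  8  9 10 11 12 13 14 15 16 17 18 19 20 21 22
dp  0  -  -  1  -  1  2  1  2  3  2  3  2  3  2  3  4  3  4  3  4  3  4
(- denotes ∞ / unreachable)

3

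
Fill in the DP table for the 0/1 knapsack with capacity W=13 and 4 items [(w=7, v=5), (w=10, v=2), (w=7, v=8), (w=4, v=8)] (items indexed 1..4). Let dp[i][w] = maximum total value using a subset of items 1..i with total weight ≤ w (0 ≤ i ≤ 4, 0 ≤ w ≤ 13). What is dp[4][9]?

8

i\w   0   1   2   3   4   5   6   7   8   9  10  11  12  13
  0   0   0   0   0   0   0   0   0   0   0   0   0   0   0
  1   0   0   0   0   0   0   0   5   5   5   5   5   5   5
  2   0   0   0   0   0   0   0   5   5   5   5   5   5   5
  3   0   0   0   0   0   0   0   8   8   8   8   8   8   8
  4   0   0   0   0   8   8   8   8   8   8   8  16  16  16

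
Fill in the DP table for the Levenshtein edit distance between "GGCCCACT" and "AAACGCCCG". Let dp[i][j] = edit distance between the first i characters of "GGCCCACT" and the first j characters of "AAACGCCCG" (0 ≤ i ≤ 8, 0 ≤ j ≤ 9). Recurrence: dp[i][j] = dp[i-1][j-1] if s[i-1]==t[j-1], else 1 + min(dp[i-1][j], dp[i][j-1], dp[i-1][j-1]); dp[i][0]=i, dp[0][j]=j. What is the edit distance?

6

   ''  A  A  A  C  G  C  C  C  G
''  0  1  2  3  4  5  6  7  8  9
 G  1  1  2  3  4  4  5  6  7  8
 G  2  2  2  3  4  4  5  6  7  7
 C  3  3  3  3  3  4  4  5  6  7
 C  4  4  4  4  3  4  4  4  5  6
 C  5  5  5  5  4  4  4  4  4  5
 A  6  5  5  5  5  5  5  5  5  5
 C  7  6  6  6  5  6  5  5  5  6
 T  8  7  7  7  6  6  6  6  6  6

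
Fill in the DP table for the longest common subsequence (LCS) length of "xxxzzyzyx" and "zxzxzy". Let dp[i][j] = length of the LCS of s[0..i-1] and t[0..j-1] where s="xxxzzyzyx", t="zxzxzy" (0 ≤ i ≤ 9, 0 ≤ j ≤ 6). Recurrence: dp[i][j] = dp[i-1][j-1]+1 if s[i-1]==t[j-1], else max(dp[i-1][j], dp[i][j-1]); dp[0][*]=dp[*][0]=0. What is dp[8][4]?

2

   ''  z  x  z  x  z  y
''  0  0  0  0  0  0  0
 x  0  0  1  1  1  1  1
 x  0  0  1  1  2  2  2
 x  0  0  1  1  2  2  2
 z  0  1  1  2  2  3  3
 z  0  1  1  2  2  3  3
 y  0  1  1  2  2  3  4
 z  0  1  1  2  2  3  4
 y  0  1  1  2  2  3  4
 x  0  1  2  2  3  3  4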